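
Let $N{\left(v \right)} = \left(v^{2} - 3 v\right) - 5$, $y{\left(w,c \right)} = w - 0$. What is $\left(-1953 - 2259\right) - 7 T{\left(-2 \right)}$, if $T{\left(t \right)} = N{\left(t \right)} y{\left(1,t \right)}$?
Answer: $-4247$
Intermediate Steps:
$y{\left(w,c \right)} = w$ ($y{\left(w,c \right)} = w + 0 = w$)
$N{\left(v \right)} = -5 + v^{2} - 3 v$
$T{\left(t \right)} = -5 + t^{2} - 3 t$ ($T{\left(t \right)} = \left(-5 + t^{2} - 3 t\right) 1 = -5 + t^{2} - 3 t$)
$\left(-1953 - 2259\right) - 7 T{\left(-2 \right)} = \left(-1953 - 2259\right) - 7 \left(-5 + \left(-2\right)^{2} - -6\right) = -4212 - 7 \left(-5 + 4 + 6\right) = -4212 - 35 = -4247$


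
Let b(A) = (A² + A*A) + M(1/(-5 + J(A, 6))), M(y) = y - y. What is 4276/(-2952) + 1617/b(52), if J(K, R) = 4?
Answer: -2293903/1995552 ≈ -1.1495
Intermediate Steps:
M(y) = 0
b(A) = 2*A² (b(A) = (A² + A*A) + 0 = (A² + A²) + 0 = 2*A² + 0 = 2*A²)
4276/(-2952) + 1617/b(52) = 4276/(-2952) + 1617/((2*52²)) = 4276*(-1/2952) + 1617/((2*2704)) = -1069/738 + 1617/5408 = -2293903/1995552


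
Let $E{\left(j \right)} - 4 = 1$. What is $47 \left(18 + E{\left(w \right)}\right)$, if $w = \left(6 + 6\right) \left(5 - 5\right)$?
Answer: $1081$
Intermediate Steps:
$w = 0$ ($w = 12 \cdot 0 = 0$)
$E{\left(j \right)} = 5$ ($E{\left(j \right)} = 4 + 1 = 5$)
$47 \left(18 + E{\left(w \right)}\right) = 47 \left(18 + 5\right) = 47 \cdot 23 = 1081$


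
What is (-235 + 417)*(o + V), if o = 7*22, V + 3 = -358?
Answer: -37674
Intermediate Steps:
V = -361 (V = -3 - 358 = -361)
o = 154
(-235 + 417)*(o + V) = (-235 + 417)*(154 - 361) = 182*(-207) = -37674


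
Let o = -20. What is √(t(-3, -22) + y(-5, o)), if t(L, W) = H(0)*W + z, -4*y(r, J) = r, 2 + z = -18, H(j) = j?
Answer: 5*I*√3/2 ≈ 4.3301*I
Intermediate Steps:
z = -20 (z = -2 - 18 = -20)
y(r, J) = -r/4
t(L, W) = -20 (t(L, W) = 0*W - 20 = 0 - 20 = -20)
√(t(-3, -22) + y(-5, o)) = √(-20 - ¼*(-5)) = √(-20 + 5/4) = √(-75/4) = 5*I*√3/2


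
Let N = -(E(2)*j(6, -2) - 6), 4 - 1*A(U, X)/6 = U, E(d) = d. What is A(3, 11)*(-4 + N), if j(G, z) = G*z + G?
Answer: 84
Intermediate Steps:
j(G, z) = G + G*z
A(U, X) = 24 - 6*U
N = 18 (N = -(2*(6*(1 - 2)) - 6) = -(2*(6*(-1)) - 6) = -(2*(-6) - 6) = -(-12 - 6) = -1*(-18) = 18)
A(3, 11)*(-4 + N) = (24 - 6*3)*(-4 + 18) = (24 - 18)*14 = 6*14 = 84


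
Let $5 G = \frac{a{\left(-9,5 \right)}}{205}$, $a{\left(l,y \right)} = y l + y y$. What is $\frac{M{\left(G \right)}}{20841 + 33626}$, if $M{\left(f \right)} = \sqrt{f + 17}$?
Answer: $\frac{59 \sqrt{205}}{11165735} \approx 7.5656 \cdot 10^{-5}$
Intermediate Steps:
$a{\left(l,y \right)} = y^{2} + l y$ ($a{\left(l,y \right)} = l y + y^{2} = y^{2} + l y$)
$G = - \frac{4}{205}$ ($G = \frac{5 \left(-9 + 5\right) \frac{1}{205}}{5} = \frac{5 \left(-4\right) \frac{1}{205}}{5} = \frac{\left(-20\right) \frac{1}{205}}{5} = \frac{1}{5} \left(- \frac{4}{41}\right) = - \frac{4}{205} \approx -0.019512$)
$M{\left(f \right)} = \sqrt{17 + f}$
$\frac{M{\left(G \right)}}{20841 + 33626} = \frac{\sqrt{17 - \frac{4}{205}}}{20841 + 33626} = \frac{\sqrt{\frac{3481}{205}}}{54467} = \frac{59 \sqrt{205}}{205} \cdot \frac{1}{54467} = \frac{59 \sqrt{205}}{11165735}$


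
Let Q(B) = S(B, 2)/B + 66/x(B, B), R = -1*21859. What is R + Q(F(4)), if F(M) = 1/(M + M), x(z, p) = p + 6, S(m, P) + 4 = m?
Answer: -1072082/49 ≈ -21879.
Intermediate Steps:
S(m, P) = -4 + m
x(z, p) = 6 + p
F(M) = 1/(2*M)
R = -21859
Q(B) = 66/(6 + B) + (-4 + B)/B (Q(B) = (-4 + B)/B + 66/(6 + B) = 66/(6 + B) + (-4 + B)/B)
R + Q(F(4)) = -21859 + (-24 + ((½)/4)² + 68*((½)/4))/((((½)/4))*(6 + (½)/4)) = -21859 + (-24 + ((½)*(¼))² + 68*((½)*(¼)))/((((½)*(¼)))*(6 + (½)*(¼))) = -21859 + (-24 + (⅛)² + 68*(⅛))/((⅛)*(6 + ⅛)) = -21859 + 8*(-24 + 1/64 + 17/2)/(49/8) = -21859 + 8*(8/49)*(-991/64) = -21859 - 991/49 = -1072082/49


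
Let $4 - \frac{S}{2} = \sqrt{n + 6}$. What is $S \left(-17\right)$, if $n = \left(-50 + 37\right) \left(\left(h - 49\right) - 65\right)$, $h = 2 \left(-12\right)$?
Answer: $-136 + 1020 \sqrt{2} \approx 1306.5$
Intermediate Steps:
$h = -24$
$n = 1794$ ($n = \left(-50 + 37\right) \left(\left(-24 - 49\right) - 65\right) = - 13 \left(-73 - 65\right) = \left(-13\right) \left(-138\right) = 1794$)
$S = 8 - 60 \sqrt{2}$ ($S = 8 - 2 \sqrt{1794 + 6} = 8 - 2 \sqrt{1800} = 8 - 2 \cdot 30 \sqrt{2} = 8 - 60 \sqrt{2} \approx -76.853$)
$S \left(-17\right) = \left(8 - 60 \sqrt{2}\right) \left(-17\right) = -136 + 1020 \sqrt{2}$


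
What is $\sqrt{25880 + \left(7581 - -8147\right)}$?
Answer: $2 \sqrt{10402} \approx 203.98$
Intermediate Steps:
$\sqrt{25880 + \left(7581 - -8147\right)} = \sqrt{25880 + \left(7581 + 8147\right)} = \sqrt{25880 + 15728} = \sqrt{41608} = 2 \sqrt{10402}$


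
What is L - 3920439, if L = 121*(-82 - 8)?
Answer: -3931329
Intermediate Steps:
L = -10890 (L = 121*(-90) = -10890)
L - 3920439 = -10890 - 3920439 = -3931329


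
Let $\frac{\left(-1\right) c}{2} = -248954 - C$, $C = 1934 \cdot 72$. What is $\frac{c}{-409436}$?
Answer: $- \frac{194101}{102359} \approx -1.8963$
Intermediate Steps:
$C = 139248$
$c = 776404$ ($c = - 2 \left(-248954 - 139248\right) = \left(-2\right) \left(-388202\right) = 776404$)
$\frac{c}{-409436} = \frac{776404}{-409436} = 776404 \left(- \frac{1}{409436}\right) = - \frac{194101}{102359}$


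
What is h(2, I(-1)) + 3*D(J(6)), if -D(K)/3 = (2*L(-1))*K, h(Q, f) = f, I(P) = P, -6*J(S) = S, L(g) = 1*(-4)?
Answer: -73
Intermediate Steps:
L(g) = -4
J(S) = -S/6
D(K) = 24*K (D(K) = -3*2*(-4)*K = -(-24)*K = 24*K)
h(2, I(-1)) + 3*D(J(6)) = -1 + 3*(24*(-⅙*6)) = -1 + 3*(24*(-1)) = -1 + 3*(-24) = -1 - 72 = -73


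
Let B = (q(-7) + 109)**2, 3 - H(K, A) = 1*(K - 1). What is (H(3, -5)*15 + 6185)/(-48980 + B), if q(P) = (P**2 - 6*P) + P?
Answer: -6200/11731 ≈ -0.52851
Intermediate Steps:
H(K, A) = 4 - K (H(K, A) = 3 - (K - 1) = 3 - (-1 + K) = 3 + (1 - K) = 4 - K)
q(P) = P**2 - 5*P
B = 37249 (B = (-7*(-5 - 7) + 109)**2 = (-7*(-12) + 109)**2 = (84 + 109)**2 = 193**2 = 37249)
(H(3, -5)*15 + 6185)/(-48980 + B) = ((4 - 1*3)*15 + 6185)/(-48980 + 37249) = ((4 - 3)*15 + 6185)/(-11731) = (1*15 + 6185)*(-1/11731) = (15 + 6185)*(-1/11731) = 6200*(-1/11731) = -6200/11731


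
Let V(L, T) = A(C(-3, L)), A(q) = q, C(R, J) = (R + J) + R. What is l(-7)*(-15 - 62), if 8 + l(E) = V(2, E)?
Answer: 924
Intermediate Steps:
C(R, J) = J + 2*R (C(R, J) = (J + R) + R = J + 2*R)
V(L, T) = -6 + L (V(L, T) = L + 2*(-3) = L - 6 = -6 + L)
l(E) = -12 (l(E) = -8 + (-6 + 2) = -8 - 4 = -12)
l(-7)*(-15 - 62) = -12*(-15 - 62) = -12*(-77) = 924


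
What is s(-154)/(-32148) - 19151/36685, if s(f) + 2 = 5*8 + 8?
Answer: -28061539/53606790 ≈ -0.52347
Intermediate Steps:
s(f) = 46 (s(f) = -2 + (5*8 + 8) = -2 + (40 + 8) = -2 + 48 = 46)
s(-154)/(-32148) - 19151/36685 = 46/(-32148) - 19151/36685 = 46*(-1/32148) - 19151*1/36685 = -23/16074 - 1741/3335 = -28061539/53606790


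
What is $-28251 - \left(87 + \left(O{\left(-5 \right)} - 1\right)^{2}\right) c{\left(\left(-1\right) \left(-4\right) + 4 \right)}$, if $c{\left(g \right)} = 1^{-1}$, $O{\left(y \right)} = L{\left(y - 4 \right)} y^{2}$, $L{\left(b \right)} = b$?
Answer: $-79414$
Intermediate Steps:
$O{\left(y \right)} = y^{2} \left(-4 + y\right)$ ($O{\left(y \right)} = \left(y - 4\right) y^{2} = \left(-4 + y\right) y^{2} = y^{2} \left(-4 + y\right)$)
$c{\left(g \right)} = 1$
$-28251 - \left(87 + \left(O{\left(-5 \right)} - 1\right)^{2}\right) c{\left(\left(-1\right) \left(-4\right) + 4 \right)} = -28251 - \left(87 + \left(\left(-5\right)^{2} \left(-4 - 5\right) - 1\right)^{2}\right) 1 = -28251 - \left(87 + \left(25 \left(-9\right) - 1\right)^{2}\right) 1 = -28251 - \left(87 + \left(-225 - 1\right)^{2}\right) 1 = -28251 - \left(87 + \left(-226\right)^{2}\right) 1 = -28251 - \left(87 + 51076\right) 1 = -28251 - 51163 \cdot 1 = -28251 - 51163 = -79414$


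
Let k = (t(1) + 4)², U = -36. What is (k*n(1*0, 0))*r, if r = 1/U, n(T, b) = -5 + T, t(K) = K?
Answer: 125/36 ≈ 3.4722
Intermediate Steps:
r = -1/36 (r = 1/(-36) = -1/36 ≈ -0.027778)
k = 25 (k = (1 + 4)² = 5² = 25)
(k*n(1*0, 0))*r = (25*(-5 + 1*0))*(-1/36) = (25*(-5 + 0))*(-1/36) = (25*(-5))*(-1/36) = -125*(-1/36) = 125/36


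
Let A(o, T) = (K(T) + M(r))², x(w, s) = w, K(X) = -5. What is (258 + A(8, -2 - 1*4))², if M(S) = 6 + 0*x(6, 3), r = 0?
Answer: 67081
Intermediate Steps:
M(S) = 6 (M(S) = 6 + 0*6 = 6 + 0 = 6)
A(o, T) = 1 (A(o, T) = (-5 + 6)² = 1² = 1)
(258 + A(8, -2 - 1*4))² = (258 + 1)² = 259² = 67081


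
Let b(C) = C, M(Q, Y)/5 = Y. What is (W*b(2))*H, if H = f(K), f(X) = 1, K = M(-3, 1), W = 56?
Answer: 112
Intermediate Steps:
M(Q, Y) = 5*Y
K = 5 (K = 5*1 = 5)
H = 1
(W*b(2))*H = (56*2)*1 = 112*1 = 112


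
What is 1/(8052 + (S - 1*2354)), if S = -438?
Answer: 1/5260 ≈ 0.00019011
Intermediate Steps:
1/(8052 + (S - 1*2354)) = 1/(8052 + (-438 - 1*2354)) = 1/(8052 + (-438 - 2354)) = 1/(8052 - 2792) = 1/5260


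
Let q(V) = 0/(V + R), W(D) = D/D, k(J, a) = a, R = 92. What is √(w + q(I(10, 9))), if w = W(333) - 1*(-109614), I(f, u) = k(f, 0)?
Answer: √109615 ≈ 331.08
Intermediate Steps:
I(f, u) = 0
W(D) = 1
q(V) = 0 (q(V) = 0/(V + 92) = 0/(92 + V) = 0)
w = 109615 (w = 1 - 1*(-109614) = 1 + 109614 = 109615)
√(w + q(I(10, 9))) = √(109615 + 0) = √109615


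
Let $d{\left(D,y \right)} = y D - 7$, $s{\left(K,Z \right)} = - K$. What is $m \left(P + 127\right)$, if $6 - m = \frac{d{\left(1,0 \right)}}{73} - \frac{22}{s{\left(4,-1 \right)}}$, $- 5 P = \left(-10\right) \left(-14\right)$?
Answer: $\frac{8613}{146} \approx 58.993$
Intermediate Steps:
$P = -28$ ($P = - \frac{\left(-10\right) \left(-14\right)}{5} = \left(- \frac{1}{5}\right) 140 = -28$)
$d{\left(D,y \right)} = -7 + D y$ ($d{\left(D,y \right)} = D y - 7 = -7 + D y$)
$m = \frac{87}{146}$ ($m = 6 - \left(\frac{-7 + 1 \cdot 0}{73} - \frac{22}{\left(-1\right) 4}\right) = 6 - \left(\left(-7 + 0\right) \frac{1}{73} - \frac{22}{-4}\right) = 6 - \left(\left(-7\right) \frac{1}{73} - - \frac{11}{2}\right) = 6 - \left(- \frac{7}{73} + \frac{11}{2}\right) = 6 - \frac{789}{146} = \frac{87}{146} \approx 0.59589$)
$m \left(P + 127\right) = \frac{87 \left(-28 + 127\right)}{146} = \frac{87}{146} \cdot 99 = \frac{8613}{146}$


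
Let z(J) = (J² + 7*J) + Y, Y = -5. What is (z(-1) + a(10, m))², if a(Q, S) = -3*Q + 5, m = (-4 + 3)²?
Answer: 1296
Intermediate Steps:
m = 1 (m = (-1)² = 1)
z(J) = -5 + J² + 7*J (z(J) = (J² + 7*J) - 5 = -5 + J² + 7*J)
a(Q, S) = 5 - 3*Q
(z(-1) + a(10, m))² = ((-5 + (-1)² + 7*(-1)) + (5 - 3*10))² = ((-5 + 1 - 7) + (5 - 30))² = (-11 - 25)² = (-36)² = 1296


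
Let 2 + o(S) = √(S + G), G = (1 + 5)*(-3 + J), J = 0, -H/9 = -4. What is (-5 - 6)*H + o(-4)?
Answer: -398 + I*√22 ≈ -398.0 + 4.6904*I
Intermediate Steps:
H = 36 (H = -9*(-4) = 36)
G = -18 (G = (1 + 5)*(-3 + 0) = 6*(-3) = -18)
o(S) = -2 + √(-18 + S) (o(S) = -2 + √(S - 18) = -2 + √(-18 + S))
(-5 - 6)*H + o(-4) = (-5 - 6)*36 + (-2 + √(-18 - 4)) = -11*36 + (-2 + √(-22)) = -396 + (-2 + I*√22) = -398 + I*√22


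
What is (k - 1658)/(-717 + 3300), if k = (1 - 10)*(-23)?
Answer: -1451/2583 ≈ -0.56175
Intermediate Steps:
k = 207 (k = -9*(-23) = 207)
(k - 1658)/(-717 + 3300) = (207 - 1658)/(-717 + 3300) = -1451/2583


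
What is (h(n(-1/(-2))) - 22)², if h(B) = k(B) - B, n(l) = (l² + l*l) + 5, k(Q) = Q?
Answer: 484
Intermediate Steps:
n(l) = 5 + 2*l² (n(l) = (l² + l²) + 5 = 2*l² + 5 = 5 + 2*l²)
h(B) = 0 (h(B) = B - B = 0)
(h(n(-1/(-2))) - 22)² = (0 - 22)² = (-22)² = 484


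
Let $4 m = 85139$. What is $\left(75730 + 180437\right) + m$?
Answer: $\frac{1109807}{4} \approx 2.7745 \cdot 10^{5}$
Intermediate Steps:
$m = \frac{85139}{4}$ ($m = \frac{1}{4} \cdot 85139 = \frac{85139}{4} \approx 21285.0$)
$\left(75730 + 180437\right) + m = \left(75730 + 180437\right) + \frac{85139}{4} = 256167 + \frac{85139}{4} = \frac{1109807}{4}$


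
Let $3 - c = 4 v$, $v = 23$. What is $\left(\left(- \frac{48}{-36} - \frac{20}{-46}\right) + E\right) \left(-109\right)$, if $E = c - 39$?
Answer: $\frac{949390}{69} \approx 13759.0$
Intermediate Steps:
$c = -89$ ($c = 3 - 4 \cdot 23 = 3 - 92 = -89$)
$E = -128$ ($E = -89 - 39 = -128$)
$\left(\left(- \frac{48}{-36} - \frac{20}{-46}\right) + E\right) \left(-109\right) = \left(\left(- \frac{48}{-36} - \frac{20}{-46}\right) - 128\right) \left(-109\right) = \left(\left(\left(-48\right) \left(- \frac{1}{36}\right) - - \frac{10}{23}\right) - 128\right) \left(-109\right) = \left(\left(\frac{4}{3} + \frac{10}{23}\right) - 128\right) \left(-109\right) = \left(\frac{122}{69} - 128\right) \left(-109\right) = \left(- \frac{8710}{69}\right) \left(-109\right) = \frac{949390}{69}$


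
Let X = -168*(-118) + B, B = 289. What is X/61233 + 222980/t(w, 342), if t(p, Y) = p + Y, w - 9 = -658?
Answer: -13647559649/18798531 ≈ -725.99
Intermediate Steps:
w = -649 (w = 9 - 658 = -649)
X = 20113 (X = -168*(-118) + 289 = 19824 + 289 = 20113)
t(p, Y) = Y + p
X/61233 + 222980/t(w, 342) = 20113/61233 + 222980/(342 - 649) = 20113*(1/61233) + 222980/(-307) = 20113/61233 + 222980*(-1/307) = 20113/61233 - 222980/307 = -13647559649/18798531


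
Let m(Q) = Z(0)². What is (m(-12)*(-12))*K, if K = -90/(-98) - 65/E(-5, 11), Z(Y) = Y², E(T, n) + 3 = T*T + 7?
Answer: 0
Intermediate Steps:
E(T, n) = 4 + T² (E(T, n) = -3 + (T*T + 7) = -3 + (T² + 7) = -3 + (7 + T²) = 4 + T²)
m(Q) = 0 (m(Q) = (0²)² = 0² = 0)
K = -1880/1421 (K = -90/(-98) - 65/(4 + (-5)²) = -90*(-1/98) - 65/(4 + 25) = 45/49 - 65/29 = -1880/1421 ≈ -1.3230)
(m(-12)*(-12))*K = (0*(-12))*(-1880/1421) = 0*(-1880/1421) = 0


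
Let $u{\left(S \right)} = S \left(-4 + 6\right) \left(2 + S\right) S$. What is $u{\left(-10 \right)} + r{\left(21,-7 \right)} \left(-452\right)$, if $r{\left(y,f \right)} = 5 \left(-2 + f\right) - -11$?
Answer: $13768$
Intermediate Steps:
$r{\left(y,f \right)} = 1 + 5 f$ ($r{\left(y,f \right)} = \left(-10 + 5 f\right) + 11 = 1 + 5 f$)
$u{\left(S \right)} = S^{2} \left(4 + 2 S\right)$ ($u{\left(S \right)} = S 2 \left(2 + S\right) S = S \left(4 + 2 S\right) S = S^{2} \left(4 + 2 S\right)$)
$u{\left(-10 \right)} + r{\left(21,-7 \right)} \left(-452\right) = 2 \left(-10\right)^{2} \left(2 - 10\right) + \left(1 + 5 \left(-7\right)\right) \left(-452\right) = 2 \cdot 100 \left(-8\right) + \left(1 - 35\right) \left(-452\right) = -1600 - -15368 = -1600 + 15368 = 13768$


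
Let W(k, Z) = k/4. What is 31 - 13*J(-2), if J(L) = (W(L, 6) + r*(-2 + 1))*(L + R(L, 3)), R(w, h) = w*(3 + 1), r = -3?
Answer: 356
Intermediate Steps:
W(k, Z) = k/4 (W(k, Z) = k*(1/4) = k/4)
R(w, h) = 4*w (R(w, h) = w*4 = 4*w)
J(L) = 5*L*(3 + L/4) (J(L) = (L/4 - 3*(-2 + 1))*(L + 4*L) = (L/4 - 3*(-1))*(5*L) = (L/4 + 3)*(5*L) = (3 + L/4)*(5*L) = 5*L*(3 + L/4))
31 - 13*J(-2) = 31 - 65*(-2)*(12 - 2)/4 = 31 - 65*(-2)*10/4 = 31 - 13*(-25) = 31 + 325 = 356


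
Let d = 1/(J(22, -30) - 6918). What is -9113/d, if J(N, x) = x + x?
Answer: 63590514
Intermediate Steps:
J(N, x) = 2*x
d = -1/6978 (d = 1/(2*(-30) - 6918) = 1/(-60 - 6918) = 1/(-6978) = -1/6978 ≈ -0.00014331)
-9113/d = -9113/(-1/6978) = -9113*(-6978) = 63590514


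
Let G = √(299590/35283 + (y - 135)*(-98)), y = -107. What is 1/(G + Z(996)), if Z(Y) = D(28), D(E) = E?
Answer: -493962/404704673 + √29534383784694/809409346 ≈ 0.0054937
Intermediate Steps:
Z(Y) = 28
G = √29534383784694/35283 (G = √(299590/35283 + (-107 - 135)*(-98)) = √(299590*(1/35283) - 242*(-98)) = √(299590/35283 + 23716) = √(837071218/35283) = √29534383784694/35283 ≈ 154.03)
1/(G + Z(996)) = 1/(√29534383784694/35283 + 28) = 1/(28 + √29534383784694/35283)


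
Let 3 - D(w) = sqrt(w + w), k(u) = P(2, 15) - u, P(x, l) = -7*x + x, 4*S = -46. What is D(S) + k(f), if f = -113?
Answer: 104 - I*sqrt(23) ≈ 104.0 - 4.7958*I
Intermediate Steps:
S = -23/2 (S = (1/4)*(-46) = -23/2 ≈ -11.500)
P(x, l) = -6*x
k(u) = -12 - u (k(u) = -6*2 - u = -12 - u)
D(w) = 3 - sqrt(2)*sqrt(w) (D(w) = 3 - sqrt(w + w) = 3 - sqrt(2*w) = 3 - sqrt(2)*sqrt(w))
D(S) + k(f) = (3 - sqrt(2)*sqrt(-23/2)) + (-12 - 1*(-113)) = (3 - sqrt(2)*I*sqrt(46)/2) + (-12 + 113) = (3 - I*sqrt(23)) + 101 = 104 - I*sqrt(23)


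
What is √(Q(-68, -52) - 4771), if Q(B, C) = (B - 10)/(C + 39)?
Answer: I*√4765 ≈ 69.029*I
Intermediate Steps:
Q(B, C) = (-10 + B)/(39 + C)
√(Q(-68, -52) - 4771) = √((-10 - 68)/(39 - 52) - 4771) = √(-78/(-13) - 4771) = √(-1/13*(-78) - 4771) = √(6 - 4771) = √(-4765) = I*√4765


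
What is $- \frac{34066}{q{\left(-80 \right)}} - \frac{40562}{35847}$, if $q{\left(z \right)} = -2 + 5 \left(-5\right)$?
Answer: $\frac{135563192}{107541} \approx 1260.6$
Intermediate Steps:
$q{\left(z \right)} = -27$ ($q{\left(z \right)} = -2 - 25 = -27$)
$- \frac{34066}{q{\left(-80 \right)}} - \frac{40562}{35847} = - \frac{34066}{-27} - \frac{40562}{35847} = \left(-34066\right) \left(- \frac{1}{27}\right) - \frac{40562}{35847} = \frac{34066}{27} - \frac{40562}{35847} = \frac{135563192}{107541}$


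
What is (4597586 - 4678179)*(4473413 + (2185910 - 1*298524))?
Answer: -512635873807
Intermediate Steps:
(4597586 - 4678179)*(4473413 + (2185910 - 1*298524)) = -80593*(4473413 + (2185910 - 298524)) = -80593*(4473413 + 1887386) = -80593*6360799 = -512635873807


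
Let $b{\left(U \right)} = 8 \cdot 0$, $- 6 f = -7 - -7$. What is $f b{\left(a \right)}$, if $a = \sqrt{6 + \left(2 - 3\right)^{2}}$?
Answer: $0$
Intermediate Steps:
$f = 0$ ($f = - \frac{-7 - -7}{6} = - \frac{-7 + 7}{6} = \left(- \frac{1}{6}\right) 0 = 0$)
$a = \sqrt{7}$ ($a = \sqrt{6 + \left(-1\right)^{2}} = \sqrt{6 + 1} = \sqrt{7} \approx 2.6458$)
$b{\left(U \right)} = 0$
$f b{\left(a \right)} = 0 \cdot 0 = 0$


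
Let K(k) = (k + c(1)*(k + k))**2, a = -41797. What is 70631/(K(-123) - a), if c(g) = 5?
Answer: 70631/1872406 ≈ 0.037722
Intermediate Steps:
K(k) = 121*k**2 (K(k) = (k + 5*(k + k))**2 = (k + 5*(2*k))**2 = (k + 10*k)**2 = (11*k)**2 = 121*k**2)
70631/(K(-123) - a) = 70631/(121*(-123)**2 - 1*(-41797)) = 70631/(121*15129 + 41797) = 70631/(1830609 + 41797) = 70631/1872406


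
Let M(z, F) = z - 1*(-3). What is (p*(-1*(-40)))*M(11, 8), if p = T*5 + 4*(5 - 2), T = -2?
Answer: 1120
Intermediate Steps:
M(z, F) = 3 + z (M(z, F) = z + 3 = 3 + z)
p = 2 (p = -2*5 + 4*(5 - 2) = -10 + 4*3 = -10 + 12 = 2)
(p*(-1*(-40)))*M(11, 8) = (2*(-1*(-40)))*(3 + 11) = (2*40)*14 = 80*14 = 1120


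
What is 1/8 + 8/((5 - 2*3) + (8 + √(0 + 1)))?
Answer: 9/8 ≈ 1.1250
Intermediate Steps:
1/8 + 8/((5 - 2*3) + (8 + √(0 + 1))) = ⅛ + 8/((5 - 6) + (8 + √1)) = ⅛ + 8/(-1 + (8 + 1)) = ⅛ + 8/(-1 + 9) = ⅛ + 8/8 = ⅛ + 8*(⅛) = ⅛ + 1 = 9/8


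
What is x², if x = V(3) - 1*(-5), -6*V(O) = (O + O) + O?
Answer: 49/4 ≈ 12.250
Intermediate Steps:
V(O) = -O/2 (V(O) = -((O + O) + O)/6 = -(2*O + O)/6 = -O/2)
x = 7/2 (x = -½*3 - 1*(-5) = -3/2 + 5 = 7/2 ≈ 3.5000)
x² = (7/2)² = 49/4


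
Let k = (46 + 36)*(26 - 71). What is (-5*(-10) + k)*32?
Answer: -116480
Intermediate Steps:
k = -3690 (k = 82*(-45) = -3690)
(-5*(-10) + k)*32 = (-5*(-10) - 3690)*32 = (50 - 3690)*32 = -3640*32 = -116480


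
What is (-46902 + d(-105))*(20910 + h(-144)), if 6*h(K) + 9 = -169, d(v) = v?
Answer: -981521829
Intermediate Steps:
h(K) = -89/3 (h(K) = -3/2 + (⅙)*(-169) = -3/2 - 169/6 = -89/3)
(-46902 + d(-105))*(20910 + h(-144)) = (-46902 - 105)*(20910 - 89/3) = -47007*62641/3 = -981521829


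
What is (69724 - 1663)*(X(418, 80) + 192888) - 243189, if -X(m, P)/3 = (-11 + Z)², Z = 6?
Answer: 13122802404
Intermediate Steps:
X(m, P) = -75 (X(m, P) = -3*(-11 + 6)² = -3*(-5)² = -3*25 = -75)
(69724 - 1663)*(X(418, 80) + 192888) - 243189 = (69724 - 1663)*(-75 + 192888) - 243189 = 68061*192813 - 243189 = 13123045593 - 243189 = 13122802404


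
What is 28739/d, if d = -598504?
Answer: -28739/598504 ≈ -0.048018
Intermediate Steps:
28739/d = 28739/(-598504) = 28739*(-1/598504) = -28739/598504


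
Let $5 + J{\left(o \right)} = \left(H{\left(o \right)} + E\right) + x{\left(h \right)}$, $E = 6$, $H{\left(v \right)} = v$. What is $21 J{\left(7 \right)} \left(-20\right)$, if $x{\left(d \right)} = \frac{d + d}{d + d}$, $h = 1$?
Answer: $-3780$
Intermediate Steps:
$x{\left(d \right)} = 1$ ($x{\left(d \right)} = \frac{2 d}{2 d} = 2 d \frac{1}{2 d} = 1$)
$J{\left(o \right)} = 2 + o$ ($J{\left(o \right)} = -5 + \left(\left(o + 6\right) + 1\right) = -5 + \left(\left(6 + o\right) + 1\right) = -5 + \left(7 + o\right) = 2 + o$)
$21 J{\left(7 \right)} \left(-20\right) = 21 \left(2 + 7\right) \left(-20\right) = 21 \cdot 9 \left(-20\right) = 189 \left(-20\right) = -3780$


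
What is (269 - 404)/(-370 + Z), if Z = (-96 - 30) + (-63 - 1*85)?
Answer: 135/644 ≈ 0.20963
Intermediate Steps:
Z = -274 (Z = -126 + (-63 - 85) = -126 - 148 = -274)
(269 - 404)/(-370 + Z) = (269 - 404)/(-370 - 274) = -135/(-644) = -135*(-1/644) = 135/644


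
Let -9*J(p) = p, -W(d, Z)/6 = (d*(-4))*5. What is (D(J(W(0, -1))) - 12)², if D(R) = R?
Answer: 144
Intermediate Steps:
W(d, Z) = 120*d (W(d, Z) = -6*d*(-4)*5 = -6*(-4*d)*5 = -(-120)*d = 120*d)
J(p) = -p/9
(D(J(W(0, -1))) - 12)² = (-40*0/3 - 12)² = (-⅑*0 - 12)² = (0 - 12)² = (-12)² = 144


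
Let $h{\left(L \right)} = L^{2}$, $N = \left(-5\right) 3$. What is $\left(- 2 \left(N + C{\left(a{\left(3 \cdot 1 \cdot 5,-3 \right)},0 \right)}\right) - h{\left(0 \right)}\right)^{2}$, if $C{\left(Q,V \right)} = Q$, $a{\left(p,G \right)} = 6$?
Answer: $324$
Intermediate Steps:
$N = -15$
$\left(- 2 \left(N + C{\left(a{\left(3 \cdot 1 \cdot 5,-3 \right)},0 \right)}\right) - h{\left(0 \right)}\right)^{2} = \left(- 2 \left(-15 + 6\right) - 0^{2}\right)^{2} = \left(\left(-2\right) \left(-9\right) - 0\right)^{2} = \left(18 + 0\right)^{2} = 18^{2} = 324$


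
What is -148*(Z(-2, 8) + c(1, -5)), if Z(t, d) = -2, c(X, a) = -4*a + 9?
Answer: -3996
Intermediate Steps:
c(X, a) = 9 - 4*a
-148*(Z(-2, 8) + c(1, -5)) = -148*(-2 + (9 - 4*(-5))) = -148*(-2 + (9 + 20)) = -148*(-2 + 29) = -148*27 = -3996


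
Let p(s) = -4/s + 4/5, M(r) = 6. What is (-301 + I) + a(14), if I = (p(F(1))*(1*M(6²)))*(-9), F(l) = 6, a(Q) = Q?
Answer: -1471/5 ≈ -294.20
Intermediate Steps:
p(s) = ⅘ - 4/s (p(s) = -4/s + 4*(⅕) = -4/s + ⅘ = ⅘ - 4/s)
I = -36/5 (I = ((⅘ - 4/6)*(1*6))*(-9) = ((⅘ - 4*⅙)*6)*(-9) = ((⅘ - ⅔)*6)*(-9) = ((2/15)*6)*(-9) = (⅘)*(-9) = -36/5 ≈ -7.2000)
(-301 + I) + a(14) = (-301 - 36/5) + 14 = -1541/5 + 14 = -1471/5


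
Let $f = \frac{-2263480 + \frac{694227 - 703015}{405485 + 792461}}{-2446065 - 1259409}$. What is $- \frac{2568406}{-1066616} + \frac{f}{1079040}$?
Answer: $\frac{384443352574067080116239}{159652848711791410894080} \approx 2.408$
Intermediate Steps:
$f = \frac{677881705217}{1109739439101}$ ($f = \frac{-2263480 - \frac{8788}{1197946}}{-3705474} = \left(-2263480 - \frac{4394}{598973}\right) \left(- \frac{1}{3705474}\right) = \left(- \frac{1355763410434}{598973}\right) \left(- \frac{1}{3705474}\right) = \frac{677881705217}{1109739439101} \approx 0.61085$)
$- \frac{2568406}{-1066616} + \frac{f}{1079040} = - \frac{2568406}{-1066616} + \frac{677881705217}{1109739439101 \cdot 1079040} = \left(-2568406\right) \left(- \frac{1}{1066616}\right) + \frac{677881705217}{1109739439101} \cdot \frac{1}{1079040} = \frac{1284203}{533308} + \frac{677881705217}{1197453244367543040} = \frac{384443352574067080116239}{159652848711791410894080}$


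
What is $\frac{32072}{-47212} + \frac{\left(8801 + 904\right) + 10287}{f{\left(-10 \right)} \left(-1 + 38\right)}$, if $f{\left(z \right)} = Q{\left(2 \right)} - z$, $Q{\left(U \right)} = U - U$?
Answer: $\frac{3148634}{59015} \approx 53.353$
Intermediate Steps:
$Q{\left(U \right)} = 0$
$f{\left(z \right)} = - z$ ($f{\left(z \right)} = 0 - z = - z$)
$\frac{32072}{-47212} + \frac{\left(8801 + 904\right) + 10287}{f{\left(-10 \right)} \left(-1 + 38\right)} = \frac{32072}{-47212} + \frac{\left(8801 + 904\right) + 10287}{\left(-1\right) \left(-10\right) \left(-1 + 38\right)} = 32072 \left(- \frac{1}{47212}\right) + \frac{9705 + 10287}{10 \cdot 37} = - \frac{8018}{11803} + \frac{19992}{370} = - \frac{8018}{11803} + 19992 \cdot \frac{1}{370} = - \frac{8018}{11803} + \frac{9996}{185} = \frac{3148634}{59015}$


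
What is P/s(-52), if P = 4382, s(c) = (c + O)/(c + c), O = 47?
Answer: 455728/5 ≈ 91146.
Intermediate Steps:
s(c) = (47 + c)/(2*c) (s(c) = (c + 47)/(c + c) = (47 + c)/((2*c)) = (47 + c)*(1/(2*c)) = (47 + c)/(2*c))
P/s(-52) = 4382/(((½)*(47 - 52)/(-52))) = 4382/(((½)*(-1/52)*(-5))) = 4382/(5/104) = 4382*(104/5) = 455728/5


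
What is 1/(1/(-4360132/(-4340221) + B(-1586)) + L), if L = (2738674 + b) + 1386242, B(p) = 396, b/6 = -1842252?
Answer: -1723087648/11938578181241987 ≈ -1.4433e-7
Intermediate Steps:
b = -11053512 (b = 6*(-1842252) = -11053512)
L = -6928596 (L = (2738674 - 11053512) + 1386242 = -8314838 + 1386242 = -6928596)
1/(1/(-4360132/(-4340221) + B(-1586)) + L) = 1/(1/(-4360132/(-4340221) + 396) - 6928596) = 1/(1/(-4360132*(-1/4340221) + 396) - 6928596) = 1/(1/(4360132/4340221 + 396) - 6928596) = 1/(1/(1723087648/4340221) - 6928596) = 1/(4340221/1723087648 - 6928596) = 1/(-11938578181241987/1723087648) = -1723087648/11938578181241987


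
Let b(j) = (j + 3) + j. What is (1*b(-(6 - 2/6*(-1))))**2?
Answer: 841/9 ≈ 93.444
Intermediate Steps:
b(j) = 3 + 2*j (b(j) = (3 + j) + j = 3 + 2*j)
(1*b(-(6 - 2/6*(-1))))**2 = (1*(3 + 2*(-(6 - 2/6*(-1)))))**2 = (1*(3 + 2*(-(6 - 2*1/6*(-1)))))**2 = (1*(3 + 2*(-(6 - 1/3*(-1)))))**2 = (1*(3 + 2*(-(6 + 1/3))))**2 = (1*(3 + 2*(-1*19/3)))**2 = (1*(3 + 2*(-19/3)))**2 = (1*(3 - 38/3))**2 = (1*(-29/3))**2 = (-29/3)**2 = 841/9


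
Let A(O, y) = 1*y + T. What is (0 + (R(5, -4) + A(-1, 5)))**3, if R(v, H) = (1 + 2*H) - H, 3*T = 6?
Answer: 64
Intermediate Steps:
T = 2 (T = (1/3)*6 = 2)
R(v, H) = 1 + H
A(O, y) = 2 + y (A(O, y) = 1*y + 2 = y + 2 = 2 + y)
(0 + (R(5, -4) + A(-1, 5)))**3 = (0 + ((1 - 4) + (2 + 5)))**3 = (0 + (-3 + 7))**3 = (0 + 4)**3 = 4**3 = 64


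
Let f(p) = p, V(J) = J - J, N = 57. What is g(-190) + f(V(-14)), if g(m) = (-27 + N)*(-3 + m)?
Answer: -5790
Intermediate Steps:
V(J) = 0
g(m) = -90 + 30*m (g(m) = (-27 + 57)*(-3 + m) = 30*(-3 + m) = -90 + 30*m)
g(-190) + f(V(-14)) = (-90 + 30*(-190)) + 0 = (-90 - 5700) + 0 = -5790 + 0 = -5790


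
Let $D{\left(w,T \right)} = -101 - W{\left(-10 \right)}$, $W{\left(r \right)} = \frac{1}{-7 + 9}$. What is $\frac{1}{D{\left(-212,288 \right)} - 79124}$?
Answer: $- \frac{2}{158451} \approx -1.2622 \cdot 10^{-5}$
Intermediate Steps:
$W{\left(r \right)} = \frac{1}{2}$
$D{\left(w,T \right)} = - \frac{203}{2}$ ($D{\left(w,T \right)} = -101 - \frac{1}{2} = - \frac{203}{2}$)
$\frac{1}{D{\left(-212,288 \right)} - 79124} = \frac{1}{- \frac{203}{2} - 79124} = \frac{1}{- \frac{158451}{2}} = - \frac{2}{158451}$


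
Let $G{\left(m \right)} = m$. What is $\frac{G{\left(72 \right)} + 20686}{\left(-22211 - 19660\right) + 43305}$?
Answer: $\frac{10379}{717} \approx 14.476$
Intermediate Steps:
$\frac{G{\left(72 \right)} + 20686}{\left(-22211 - 19660\right) + 43305} = \frac{72 + 20686}{\left(-22211 - 19660\right) + 43305} = \frac{20758}{-41871 + 43305} = \frac{20758}{1434} = 20758 \cdot \frac{1}{1434} = \frac{10379}{717}$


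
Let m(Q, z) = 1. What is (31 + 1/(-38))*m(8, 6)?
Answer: 1177/38 ≈ 30.974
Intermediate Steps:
(31 + 1/(-38))*m(8, 6) = (31 + 1/(-38))*1 = (31 - 1/38)*1 = (1177/38)*1 = 1177/38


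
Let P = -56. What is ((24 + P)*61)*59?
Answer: -115168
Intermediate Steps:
((24 + P)*61)*59 = ((24 - 56)*61)*59 = -32*61*59 = -1952*59 = -115168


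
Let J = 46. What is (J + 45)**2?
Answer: 8281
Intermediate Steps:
(J + 45)**2 = (46 + 45)**2 = 91**2 = 8281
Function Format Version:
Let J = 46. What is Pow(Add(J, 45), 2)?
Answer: 8281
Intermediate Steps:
Pow(Add(J, 45), 2) = Pow(Add(46, 45), 2) = Pow(91, 2) = 8281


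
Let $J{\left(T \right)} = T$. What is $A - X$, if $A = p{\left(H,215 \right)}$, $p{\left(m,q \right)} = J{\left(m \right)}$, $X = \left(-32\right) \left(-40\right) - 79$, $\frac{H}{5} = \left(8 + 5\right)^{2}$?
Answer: $-356$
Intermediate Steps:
$H = 845$ ($H = 5 \left(8 + 5\right)^{2} = 5 \cdot 13^{2} = 5 \cdot 169 = 845$)
$X = 1201$ ($X = 1280 - 79 = 1201$)
$p{\left(m,q \right)} = m$
$A = 845$
$A - X = 845 - 1201 = -356$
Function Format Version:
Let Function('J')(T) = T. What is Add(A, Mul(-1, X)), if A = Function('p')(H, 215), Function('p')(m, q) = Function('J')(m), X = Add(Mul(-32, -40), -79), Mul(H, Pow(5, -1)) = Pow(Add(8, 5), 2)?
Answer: -356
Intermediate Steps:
H = 845 (H = Mul(5, Pow(Add(8, 5), 2)) = Mul(5, Pow(13, 2)) = Mul(5, 169) = 845)
X = 1201 (X = Add(1280, -79) = 1201)
Function('p')(m, q) = m
A = 845
Add(A, Mul(-1, X)) = Add(845, Mul(-1, 1201)) = Add(845, -1201) = -356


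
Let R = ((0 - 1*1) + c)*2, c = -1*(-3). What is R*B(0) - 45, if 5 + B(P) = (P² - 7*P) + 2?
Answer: -57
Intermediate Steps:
B(P) = -3 + P² - 7*P (B(P) = -5 + ((P² - 7*P) + 2) = -5 + (2 + P² - 7*P) = -3 + P² - 7*P)
c = 3
R = 4 (R = ((0 - 1*1) + 3)*2 = ((0 - 1) + 3)*2 = (-1 + 3)*2 = 2*2 = 4)
R*B(0) - 45 = 4*(-3 + 0² - 7*0) - 45 = 4*(-3 + 0 + 0) - 45 = 4*(-3) - 45 = -12 - 45 = -57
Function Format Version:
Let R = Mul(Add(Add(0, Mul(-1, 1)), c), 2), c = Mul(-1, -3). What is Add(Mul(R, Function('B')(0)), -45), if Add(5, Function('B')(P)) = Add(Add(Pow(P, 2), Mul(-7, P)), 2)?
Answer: -57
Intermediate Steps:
Function('B')(P) = Add(-3, Pow(P, 2), Mul(-7, P)) (Function('B')(P) = Add(-5, Add(Add(Pow(P, 2), Mul(-7, P)), 2)) = Add(-5, Add(2, Pow(P, 2), Mul(-7, P))) = Add(-3, Pow(P, 2), Mul(-7, P)))
c = 3
R = 4 (R = Mul(Add(Add(0, Mul(-1, 1)), 3), 2) = Mul(Add(Add(0, -1), 3), 2) = Mul(Add(-1, 3), 2) = Mul(2, 2) = 4)
Add(Mul(R, Function('B')(0)), -45) = Add(Mul(4, Add(-3, Pow(0, 2), Mul(-7, 0))), -45) = Add(Mul(4, Add(-3, 0, 0)), -45) = Add(Mul(4, -3), -45) = Add(-12, -45) = -57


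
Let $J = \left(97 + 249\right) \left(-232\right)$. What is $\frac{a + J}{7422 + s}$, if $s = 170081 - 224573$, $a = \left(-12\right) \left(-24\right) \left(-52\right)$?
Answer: $\frac{47624}{23535} \approx 2.0235$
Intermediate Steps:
$a = -14976$ ($a = 288 \left(-52\right) = -14976$)
$s = -54492$ ($s = 170081 - 224573 = -54492$)
$J = -80272$ ($J = 346 \left(-232\right) = -80272$)
$\frac{a + J}{7422 + s} = \frac{-14976 - 80272}{7422 - 54492} = - \frac{95248}{-47070} = \left(-95248\right) \left(- \frac{1}{47070}\right) = \frac{47624}{23535}$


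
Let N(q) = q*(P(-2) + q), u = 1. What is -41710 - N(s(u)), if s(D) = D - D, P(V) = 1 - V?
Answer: -41710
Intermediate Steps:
s(D) = 0
N(q) = q*(3 + q) (N(q) = q*((1 - 1*(-2)) + q) = q*((1 + 2) + q) = q*(3 + q))
-41710 - N(s(u)) = -41710 - 0*(3 + 0) = -41710 - 0*3 = -41710 - 1*0 = -41710 + 0 = -41710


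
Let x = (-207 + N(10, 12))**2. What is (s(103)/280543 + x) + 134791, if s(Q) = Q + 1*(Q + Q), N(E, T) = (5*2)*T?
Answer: 39938101789/280543 ≈ 1.4236e+5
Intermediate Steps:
N(E, T) = 10*T
s(Q) = 3*Q (s(Q) = Q + 1*(2*Q) = Q + 2*Q = 3*Q)
x = 7569 (x = (-207 + 10*12)**2 = (-207 + 120)**2 = (-87)**2 = 7569)
(s(103)/280543 + x) + 134791 = ((3*103)/280543 + 7569) + 134791 = (309*(1/280543) + 7569) + 134791 = (309/280543 + 7569) + 134791 = 2123430276/280543 + 134791 = 39938101789/280543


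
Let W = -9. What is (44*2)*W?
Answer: -792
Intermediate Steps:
(44*2)*W = (44*2)*(-9) = 88*(-9) = -792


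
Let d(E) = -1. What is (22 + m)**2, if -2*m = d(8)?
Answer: 2025/4 ≈ 506.25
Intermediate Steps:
m = 1/2 (m = -1/2*(-1) = 1/2 ≈ 0.50000)
(22 + m)**2 = (22 + 1/2)**2 = (45/2)**2 = 2025/4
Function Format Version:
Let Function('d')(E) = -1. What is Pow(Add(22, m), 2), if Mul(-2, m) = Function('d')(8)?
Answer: Rational(2025, 4) ≈ 506.25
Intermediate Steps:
m = Rational(1, 2) (m = Mul(Rational(-1, 2), -1) = Rational(1, 2) ≈ 0.50000)
Pow(Add(22, m), 2) = Pow(Add(22, Rational(1, 2)), 2) = Pow(Rational(45, 2), 2) = Rational(2025, 4)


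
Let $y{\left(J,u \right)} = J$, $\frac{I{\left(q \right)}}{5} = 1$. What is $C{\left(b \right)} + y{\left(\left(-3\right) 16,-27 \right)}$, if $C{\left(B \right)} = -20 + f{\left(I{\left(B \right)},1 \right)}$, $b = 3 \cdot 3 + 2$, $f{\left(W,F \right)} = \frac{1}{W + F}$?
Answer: $- \frac{407}{6} \approx -67.833$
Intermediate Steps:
$I{\left(q \right)} = 5$ ($I{\left(q \right)} = 5 \cdot 1 = 5$)
$f{\left(W,F \right)} = \frac{1}{F + W}$
$b = 11$ ($b = 9 + 2 = 11$)
$C{\left(B \right)} = - \frac{119}{6}$ ($C{\left(B \right)} = -20 + \frac{1}{1 + 5} = -20 + \frac{1}{6} = - \frac{119}{6}$)
$C{\left(b \right)} + y{\left(\left(-3\right) 16,-27 \right)} = - \frac{119}{6} - 48 = - \frac{407}{6}$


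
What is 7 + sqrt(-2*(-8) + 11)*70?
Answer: 7 + 210*sqrt(3) ≈ 370.73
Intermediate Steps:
7 + sqrt(-2*(-8) + 11)*70 = 7 + sqrt(16 + 11)*70 = 7 + sqrt(27)*70 = 7 + (3*sqrt(3))*70 = 7 + 210*sqrt(3)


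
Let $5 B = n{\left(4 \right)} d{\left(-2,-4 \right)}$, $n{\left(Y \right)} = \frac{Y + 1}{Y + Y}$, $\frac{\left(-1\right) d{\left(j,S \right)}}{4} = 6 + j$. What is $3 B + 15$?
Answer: $9$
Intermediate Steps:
$d{\left(j,S \right)} = -24 - 4 j$ ($d{\left(j,S \right)} = - 4 \left(6 + j\right) = -24 - 4 j$)
$n{\left(Y \right)} = \frac{1 + Y}{2 Y}$
$B = -2$ ($B = \frac{\frac{1 + 4}{2 \cdot 4} \left(-24 - -8\right)}{5} = \frac{\frac{1}{2} \cdot \frac{1}{4} \cdot 5 \left(-24 + 8\right)}{5} = \frac{\frac{5}{8} \left(-16\right)}{5} = \frac{1}{5} \left(-10\right) = -2$)
$3 B + 15 = 3 \left(-2\right) + 15 = -6 + 15 = 9$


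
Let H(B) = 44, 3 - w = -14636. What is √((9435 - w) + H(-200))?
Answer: 2*I*√1290 ≈ 71.833*I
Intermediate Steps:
w = 14639 (w = 3 - 1*(-14636) = 3 + 14636 = 14639)
√((9435 - w) + H(-200)) = √((9435 - 1*14639) + 44) = √((9435 - 14639) + 44) = √(-5204 + 44) = √(-5160) = 2*I*√1290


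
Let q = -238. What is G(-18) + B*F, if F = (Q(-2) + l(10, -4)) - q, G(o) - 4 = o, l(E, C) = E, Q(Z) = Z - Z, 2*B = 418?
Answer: 51818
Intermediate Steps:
B = 209 (B = (½)*418 = 209)
Q(Z) = 0
G(o) = 4 + o
F = 248 (F = (0 + 10) - 1*(-238) = 10 + 238 = 248)
G(-18) + B*F = (4 - 18) + 209*248 = -14 + 51832 = 51818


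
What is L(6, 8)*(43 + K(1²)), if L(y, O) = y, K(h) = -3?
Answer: 240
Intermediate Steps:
L(6, 8)*(43 + K(1²)) = 6*(43 - 3) = 6*40 = 240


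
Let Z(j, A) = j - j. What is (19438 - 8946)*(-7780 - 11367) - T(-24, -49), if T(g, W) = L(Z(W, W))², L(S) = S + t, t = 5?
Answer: -200890349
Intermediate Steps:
Z(j, A) = 0
L(S) = 5 + S (L(S) = S + 5 = 5 + S)
T(g, W) = 25 (T(g, W) = (5 + 0)² = 5² = 25)
(19438 - 8946)*(-7780 - 11367) - T(-24, -49) = (19438 - 8946)*(-7780 - 11367) - 1*25 = 10492*(-19147) - 25 = -200890324 - 25 = -200890349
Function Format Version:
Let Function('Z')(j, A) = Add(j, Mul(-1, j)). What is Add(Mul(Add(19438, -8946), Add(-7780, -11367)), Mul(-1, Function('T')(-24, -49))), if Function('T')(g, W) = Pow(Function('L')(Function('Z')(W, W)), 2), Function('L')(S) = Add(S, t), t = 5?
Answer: -200890349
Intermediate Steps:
Function('Z')(j, A) = 0
Function('L')(S) = Add(5, S) (Function('L')(S) = Add(S, 5) = Add(5, S))
Function('T')(g, W) = 25 (Function('T')(g, W) = Pow(Add(5, 0), 2) = Pow(5, 2) = 25)
Add(Mul(Add(19438, -8946), Add(-7780, -11367)), Mul(-1, Function('T')(-24, -49))) = Add(Mul(Add(19438, -8946), Add(-7780, -11367)), Mul(-1, 25)) = Add(Mul(10492, -19147), -25) = Add(-200890324, -25) = -200890349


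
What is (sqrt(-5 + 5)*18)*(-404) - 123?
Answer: -123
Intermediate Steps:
(sqrt(-5 + 5)*18)*(-404) - 123 = (sqrt(0)*18)*(-404) - 123 = (0*18)*(-404) - 123 = 0*(-404) - 123 = 0 - 123 = -123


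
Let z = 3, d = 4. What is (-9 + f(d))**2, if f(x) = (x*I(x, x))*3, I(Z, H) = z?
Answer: 729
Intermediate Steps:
I(Z, H) = 3
f(x) = 9*x (f(x) = (x*3)*3 = (3*x)*3 = 9*x)
(-9 + f(d))**2 = (-9 + 9*4)**2 = (-9 + 36)**2 = 27**2 = 729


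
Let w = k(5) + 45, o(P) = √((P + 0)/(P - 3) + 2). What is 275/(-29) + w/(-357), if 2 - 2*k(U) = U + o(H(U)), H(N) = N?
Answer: -66291/6902 + √2/476 ≈ -9.6016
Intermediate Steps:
o(P) = √(2 + P/(-3 + P)) (o(P) = √(P/(-3 + P) + 2) = √(2 + P/(-3 + P)))
k(U) = 1 - U/2 - √3*√((-2 + U)/(-3 + U))/2 (k(U) = 1 - (U + √3*√((-2 + U)/(-3 + U)))/2 = 1 + (-U/2 - √3*√((-2 + U)/(-3 + U))/2) = 1 - U/2 - √3*√((-2 + U)/(-3 + U))/2)
w = 87/2 - 3*√2/4 (w = (1 - ½*5 - √3*√((-2 + 5)/(-3 + 5))/2) + 45 = (1 - 5/2 - √3*√(3/2)/2) + 45 = (1 - 5/2 - √3*√6/2/2) + 45 = (1 - 5/2 - 3*√2/4) + 45 = (-3/2 - 3*√2/4) + 45 = 87/2 - 3*√2/4 ≈ 42.439)
275/(-29) + w/(-357) = 275/(-29) + (87/2 - 3*√2/4)/(-357) = 275*(-1/29) + (87/2 - 3*√2/4)*(-1/357) = -275/29 + (-29/238 + √2/476) = -66291/6902 + √2/476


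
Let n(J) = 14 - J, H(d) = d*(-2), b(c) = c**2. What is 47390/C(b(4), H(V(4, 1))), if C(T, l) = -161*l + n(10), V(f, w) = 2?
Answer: 23695/324 ≈ 73.133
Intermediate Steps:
H(d) = -2*d
C(T, l) = 4 - 161*l (C(T, l) = -161*l + (14 - 1*10) = -161*l + (14 - 10) = -161*l + 4 = 4 - 161*l)
47390/C(b(4), H(V(4, 1))) = 47390/(4 - (-322)*2) = 47390/(4 - 161*(-4)) = 47390/(4 + 644) = 47390/648 = 47390*(1/648) = 23695/324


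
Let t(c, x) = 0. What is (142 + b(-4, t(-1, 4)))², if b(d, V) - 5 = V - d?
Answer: 22801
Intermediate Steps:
b(d, V) = 5 + V - d (b(d, V) = 5 + (V - d) = 5 + V - d)
(142 + b(-4, t(-1, 4)))² = (142 + (5 + 0 - 1*(-4)))² = (142 + (5 + 0 + 4))² = (142 + 9)² = 151² = 22801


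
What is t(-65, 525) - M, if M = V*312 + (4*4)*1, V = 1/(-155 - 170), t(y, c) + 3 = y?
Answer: -2076/25 ≈ -83.040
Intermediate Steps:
t(y, c) = -3 + y
V = -1/325 (V = 1/(-325) = -1/325 ≈ -0.0030769)
M = 376/25 (M = -1/325*312 + (4*4)*1 = -24/25 + 16*1 = -24/25 + 16 = 376/25 ≈ 15.040)
t(-65, 525) - M = (-3 - 65) - 1*376/25 = -68 - 376/25 = -2076/25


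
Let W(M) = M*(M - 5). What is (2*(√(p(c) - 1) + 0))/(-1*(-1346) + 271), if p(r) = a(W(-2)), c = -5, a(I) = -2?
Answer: 2*I*√3/1617 ≈ 0.0021423*I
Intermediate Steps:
W(M) = M*(-5 + M)
p(r) = -2
(2*(√(p(c) - 1) + 0))/(-1*(-1346) + 271) = (2*(√(-2 - 1) + 0))/(-1*(-1346) + 271) = (2*(√(-3) + 0))/(1346 + 271) = (2*(I*√3 + 0))/1617 = (2*(I*√3))/1617 = (2*I*√3)/1617 = 2*I*√3/1617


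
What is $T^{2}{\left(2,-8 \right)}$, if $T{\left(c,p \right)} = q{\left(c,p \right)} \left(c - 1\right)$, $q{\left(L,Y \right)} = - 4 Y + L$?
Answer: $1156$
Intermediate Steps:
$q{\left(L,Y \right)} = L - 4 Y$
$T{\left(c,p \right)} = \left(-1 + c\right) \left(c - 4 p\right)$ ($T{\left(c,p \right)} = \left(c - 4 p\right) \left(c - 1\right) = \left(c - 4 p\right) \left(-1 + c\right) = \left(-1 + c\right) \left(c - 4 p\right)$)
$T^{2}{\left(2,-8 \right)} = \left(\left(-1 + 2\right) \left(2 - -32\right)\right)^{2} = \left(1 \left(2 + 32\right)\right)^{2} = \left(1 \cdot 34\right)^{2} = 34^{2} = 1156$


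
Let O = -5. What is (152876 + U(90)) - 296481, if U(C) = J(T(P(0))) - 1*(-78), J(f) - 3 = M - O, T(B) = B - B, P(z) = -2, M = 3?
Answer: -143516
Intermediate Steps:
T(B) = 0
J(f) = 11 (J(f) = 3 + (3 - 1*(-5)) = 3 + (3 + 5) = 3 + 8 = 11)
U(C) = 89 (U(C) = 11 - 1*(-78) = 11 + 78 = 89)
(152876 + U(90)) - 296481 = (152876 + 89) - 296481 = 152965 - 296481 = -143516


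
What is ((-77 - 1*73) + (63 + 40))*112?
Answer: -5264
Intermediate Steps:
((-77 - 1*73) + (63 + 40))*112 = ((-77 - 73) + 103)*112 = (-150 + 103)*112 = -47*112 = -5264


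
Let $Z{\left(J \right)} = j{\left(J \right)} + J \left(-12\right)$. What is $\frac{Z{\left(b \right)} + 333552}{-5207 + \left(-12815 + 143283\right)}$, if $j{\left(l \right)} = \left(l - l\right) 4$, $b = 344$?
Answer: $\frac{329424}{125261} \approx 2.6299$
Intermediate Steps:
$j{\left(l \right)} = 0$ ($j{\left(l \right)} = 0 \cdot 4 = 0$)
$Z{\left(J \right)} = - 12 J$ ($Z{\left(J \right)} = 0 + J \left(-12\right) = 0 - 12 J = - 12 J$)
$\frac{Z{\left(b \right)} + 333552}{-5207 + \left(-12815 + 143283\right)} = \frac{\left(-12\right) 344 + 333552}{-5207 + \left(-12815 + 143283\right)} = \frac{-4128 + 333552}{-5207 + 130468} = \frac{329424}{125261}$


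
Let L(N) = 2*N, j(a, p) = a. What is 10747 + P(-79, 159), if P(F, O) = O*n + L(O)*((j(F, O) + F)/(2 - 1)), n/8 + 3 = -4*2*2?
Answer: -63665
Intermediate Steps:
n = -152 (n = -24 + 8*(-4*2*2) = -24 + 8*(-8*2) = -24 + 8*(-16) = -24 - 128 = -152)
P(F, O) = -152*O + 4*F*O (P(F, O) = O*(-152) + (2*O)*((F + F)/(2 - 1)) = -152*O + (2*O)*((2*F)/1) = -152*O + (2*O)*((2*F)*1) = -152*O + (2*O)*(2*F) = -152*O + 4*F*O)
10747 + P(-79, 159) = 10747 + 4*159*(-38 - 79) = 10747 + 4*159*(-117) = 10747 - 74412 = -63665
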